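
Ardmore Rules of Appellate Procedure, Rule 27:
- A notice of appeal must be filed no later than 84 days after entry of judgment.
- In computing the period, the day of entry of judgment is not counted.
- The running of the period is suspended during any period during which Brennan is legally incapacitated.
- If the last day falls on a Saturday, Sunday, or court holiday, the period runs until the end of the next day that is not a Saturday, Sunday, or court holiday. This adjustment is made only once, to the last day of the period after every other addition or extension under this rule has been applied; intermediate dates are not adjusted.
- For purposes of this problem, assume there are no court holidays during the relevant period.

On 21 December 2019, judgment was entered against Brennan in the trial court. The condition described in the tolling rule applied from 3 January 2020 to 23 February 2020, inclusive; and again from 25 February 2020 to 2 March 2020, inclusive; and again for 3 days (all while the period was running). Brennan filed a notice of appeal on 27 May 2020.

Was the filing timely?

No

84 days after 21 December 2019 is March 14, 2020.
From January 3, 2020 through February 23, 2020 inclusive is 52 days; tolling adds 52 days: March 14, 2020 + 52 days = May 5, 2020.
From February 25, 2020 through March 2, 2020 inclusive is 7 days; tolling adds 7 days: May 5, 2020 + 7 days = May 12, 2020.
Tolling adds 3 days: May 12, 2020 + 3 days = May 15, 2020.
May 15, 2020 is a Friday and not a court holiday, so no extension applies.
The deadline is May 15, 2020; the filing on May 27, 2020 is after that date.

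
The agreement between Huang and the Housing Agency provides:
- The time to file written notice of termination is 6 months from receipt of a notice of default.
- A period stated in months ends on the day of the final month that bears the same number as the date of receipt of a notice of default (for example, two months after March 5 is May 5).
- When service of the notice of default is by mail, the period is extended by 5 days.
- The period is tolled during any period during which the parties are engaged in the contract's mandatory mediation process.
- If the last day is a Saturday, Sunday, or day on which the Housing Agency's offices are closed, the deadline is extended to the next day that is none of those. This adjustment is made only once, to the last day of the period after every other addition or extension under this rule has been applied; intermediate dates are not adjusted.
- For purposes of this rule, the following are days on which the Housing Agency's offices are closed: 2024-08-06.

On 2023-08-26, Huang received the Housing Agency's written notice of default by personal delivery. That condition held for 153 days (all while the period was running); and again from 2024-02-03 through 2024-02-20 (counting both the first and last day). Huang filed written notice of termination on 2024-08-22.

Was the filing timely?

6 months after 2023-08-26 is February 26, 2024.
Service was not by mail, so no mail extension applies.
Tolling adds 153 days: February 26, 2024 + 153 days = July 28, 2024.
From February 3, 2024 through February 20, 2024 inclusive is 18 days; tolling adds 18 days: July 28, 2024 + 18 days = August 15, 2024.
August 15, 2024 is a Thursday and not a day on which the Housing Agency's offices are closed, so no extension applies.
The deadline is August 15, 2024; the filing on August 22, 2024 is after that date.

No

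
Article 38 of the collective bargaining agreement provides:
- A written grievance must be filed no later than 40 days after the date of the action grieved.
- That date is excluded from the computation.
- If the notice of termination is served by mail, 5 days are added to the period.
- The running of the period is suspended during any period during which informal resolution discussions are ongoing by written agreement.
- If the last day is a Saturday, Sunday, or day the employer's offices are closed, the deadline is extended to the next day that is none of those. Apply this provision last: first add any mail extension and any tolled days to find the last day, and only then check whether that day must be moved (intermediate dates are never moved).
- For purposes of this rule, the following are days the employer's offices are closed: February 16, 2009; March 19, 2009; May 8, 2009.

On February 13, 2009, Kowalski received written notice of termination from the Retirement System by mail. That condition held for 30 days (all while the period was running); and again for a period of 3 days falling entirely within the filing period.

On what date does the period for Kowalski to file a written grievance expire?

40 days after February 13, 2009 is March 25, 2009.
Service was by mail, adding 5 days: March 25, 2009 + 5 days = March 30, 2009.
Tolling adds 30 days: March 30, 2009 + 30 days = April 29, 2009.
Tolling adds 3 days: April 29, 2009 + 3 days = May 2, 2009.
May 2, 2009 is Saturday; May 3, 2009 is Sunday. The next qualifying day is May 4, 2009.

May 4, 2009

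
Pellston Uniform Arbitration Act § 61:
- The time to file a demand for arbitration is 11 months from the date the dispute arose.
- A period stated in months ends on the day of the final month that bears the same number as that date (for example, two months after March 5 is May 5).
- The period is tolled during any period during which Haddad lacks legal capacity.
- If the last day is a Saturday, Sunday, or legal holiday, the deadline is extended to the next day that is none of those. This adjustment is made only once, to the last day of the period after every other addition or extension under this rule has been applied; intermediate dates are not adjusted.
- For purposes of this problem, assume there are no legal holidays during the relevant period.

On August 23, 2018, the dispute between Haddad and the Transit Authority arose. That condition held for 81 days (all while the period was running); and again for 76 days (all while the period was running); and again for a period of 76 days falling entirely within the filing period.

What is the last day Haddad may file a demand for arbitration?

March 12, 2020

11 months after August 23, 2018 is July 23, 2019.
Tolling adds 81 days: July 23, 2019 + 81 days = October 12, 2019.
Tolling adds 76 days: October 12, 2019 + 76 days = December 27, 2019.
Tolling adds 76 days: December 27, 2019 + 76 days = March 12, 2020.
March 12, 2020 is a Thursday and not a legal holiday, so no extension applies.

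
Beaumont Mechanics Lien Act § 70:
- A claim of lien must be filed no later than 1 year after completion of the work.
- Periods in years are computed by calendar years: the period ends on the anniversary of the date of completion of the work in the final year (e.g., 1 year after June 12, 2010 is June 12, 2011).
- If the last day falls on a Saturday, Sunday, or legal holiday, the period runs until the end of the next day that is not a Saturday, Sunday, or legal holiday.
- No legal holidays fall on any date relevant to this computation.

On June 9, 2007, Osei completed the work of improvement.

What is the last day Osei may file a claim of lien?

1 year after June 9, 2007 is June 9, 2008.
June 9, 2008 is a Monday and not a legal holiday, so no extension applies.

June 9, 2008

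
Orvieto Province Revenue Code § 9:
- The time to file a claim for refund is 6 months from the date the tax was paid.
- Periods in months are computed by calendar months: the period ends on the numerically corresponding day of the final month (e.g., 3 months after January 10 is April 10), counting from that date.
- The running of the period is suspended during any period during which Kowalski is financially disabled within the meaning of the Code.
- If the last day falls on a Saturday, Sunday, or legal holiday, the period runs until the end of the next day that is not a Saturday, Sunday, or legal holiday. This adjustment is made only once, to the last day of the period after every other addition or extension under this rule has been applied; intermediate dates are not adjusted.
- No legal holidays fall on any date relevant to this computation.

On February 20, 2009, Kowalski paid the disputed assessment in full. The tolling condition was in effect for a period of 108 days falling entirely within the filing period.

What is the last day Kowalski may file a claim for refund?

December 7, 2009

6 months after February 20, 2009 is August 20, 2009.
Tolling adds 108 days: August 20, 2009 + 108 days = December 6, 2009.
December 6, 2009 is Sunday. The next qualifying day is December 7, 2009.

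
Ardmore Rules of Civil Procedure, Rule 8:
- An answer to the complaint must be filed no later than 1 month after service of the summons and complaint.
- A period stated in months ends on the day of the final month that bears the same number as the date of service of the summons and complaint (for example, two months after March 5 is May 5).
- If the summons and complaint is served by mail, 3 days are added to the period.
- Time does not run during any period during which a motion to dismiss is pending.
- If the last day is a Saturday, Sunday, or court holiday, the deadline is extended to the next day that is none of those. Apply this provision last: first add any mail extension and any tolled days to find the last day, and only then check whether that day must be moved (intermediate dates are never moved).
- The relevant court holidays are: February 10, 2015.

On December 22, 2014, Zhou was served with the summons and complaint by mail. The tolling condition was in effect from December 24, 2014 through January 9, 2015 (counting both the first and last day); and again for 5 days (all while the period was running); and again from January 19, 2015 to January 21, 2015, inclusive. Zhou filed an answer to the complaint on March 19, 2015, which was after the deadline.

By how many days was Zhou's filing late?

1 month after December 22, 2014 is January 22, 2015.
Service was by mail, adding 3 days: January 22, 2015 + 3 days = January 25, 2015.
From December 24, 2014 through January 9, 2015 inclusive is 17 days; tolling adds 17 days: January 25, 2015 + 17 days = February 11, 2015.
Tolling adds 5 days: February 11, 2015 + 5 days = February 16, 2015.
From January 19, 2015 through January 21, 2015 inclusive is 3 days; tolling adds 3 days: February 16, 2015 + 3 days = February 19, 2015.
February 19, 2015 is a Thursday and not a court holiday, so no extension applies.
The deadline is February 19, 2015; from February 19, 2015 to March 19, 2015 is 28 days.

28 days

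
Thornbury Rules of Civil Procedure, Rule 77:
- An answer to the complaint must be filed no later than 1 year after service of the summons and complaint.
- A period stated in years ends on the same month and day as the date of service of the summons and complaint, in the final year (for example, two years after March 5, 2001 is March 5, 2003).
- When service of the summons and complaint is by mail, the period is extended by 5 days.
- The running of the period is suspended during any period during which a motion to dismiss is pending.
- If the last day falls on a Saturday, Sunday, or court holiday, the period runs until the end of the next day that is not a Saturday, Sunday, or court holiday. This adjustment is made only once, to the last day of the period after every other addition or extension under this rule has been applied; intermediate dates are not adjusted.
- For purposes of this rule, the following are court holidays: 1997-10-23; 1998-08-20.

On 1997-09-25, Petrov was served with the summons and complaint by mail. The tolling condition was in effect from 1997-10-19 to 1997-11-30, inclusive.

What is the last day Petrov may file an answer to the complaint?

November 12, 1998

1 year after 1997-09-25 is September 25, 1998.
Service was by mail, adding 5 days: September 25, 1998 + 5 days = September 30, 1998.
From October 19, 1997 through November 30, 1997 inclusive is 43 days; tolling adds 43 days: September 30, 1998 + 43 days = November 12, 1998.
November 12, 1998 is a Thursday and not a court holiday, so no extension applies.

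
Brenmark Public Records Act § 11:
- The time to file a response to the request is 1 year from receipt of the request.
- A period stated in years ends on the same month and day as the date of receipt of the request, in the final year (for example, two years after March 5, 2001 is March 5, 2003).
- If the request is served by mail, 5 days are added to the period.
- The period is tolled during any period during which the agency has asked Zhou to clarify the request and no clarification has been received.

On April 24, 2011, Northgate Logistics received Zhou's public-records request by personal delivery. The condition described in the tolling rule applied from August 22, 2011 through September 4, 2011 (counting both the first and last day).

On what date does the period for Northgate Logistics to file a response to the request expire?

1 year after April 24, 2011 is April 24, 2012.
Service was not by mail, so no mail extension applies.
From August 22, 2011 through September 4, 2011 inclusive is 14 days; tolling adds 14 days: April 24, 2012 + 14 days = May 8, 2012.

May 8, 2012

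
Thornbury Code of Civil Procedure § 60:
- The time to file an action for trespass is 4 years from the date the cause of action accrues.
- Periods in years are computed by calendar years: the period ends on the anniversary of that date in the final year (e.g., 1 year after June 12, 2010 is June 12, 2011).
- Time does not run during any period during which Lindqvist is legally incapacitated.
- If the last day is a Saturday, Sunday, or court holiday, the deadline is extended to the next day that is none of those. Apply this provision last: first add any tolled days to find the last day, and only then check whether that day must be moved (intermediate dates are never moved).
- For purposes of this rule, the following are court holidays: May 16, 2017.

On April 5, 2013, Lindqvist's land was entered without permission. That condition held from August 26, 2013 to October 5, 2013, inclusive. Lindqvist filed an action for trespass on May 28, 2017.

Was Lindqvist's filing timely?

4 years after April 5, 2013 is April 5, 2017.
From August 26, 2013 through October 5, 2013 inclusive is 41 days; tolling adds 41 days: April 5, 2017 + 41 days = May 16, 2017.
May 16, 2017 is a listed holiday. The next qualifying day is May 17, 2017.
The deadline is May 17, 2017; the filing on May 28, 2017 is after that date.

No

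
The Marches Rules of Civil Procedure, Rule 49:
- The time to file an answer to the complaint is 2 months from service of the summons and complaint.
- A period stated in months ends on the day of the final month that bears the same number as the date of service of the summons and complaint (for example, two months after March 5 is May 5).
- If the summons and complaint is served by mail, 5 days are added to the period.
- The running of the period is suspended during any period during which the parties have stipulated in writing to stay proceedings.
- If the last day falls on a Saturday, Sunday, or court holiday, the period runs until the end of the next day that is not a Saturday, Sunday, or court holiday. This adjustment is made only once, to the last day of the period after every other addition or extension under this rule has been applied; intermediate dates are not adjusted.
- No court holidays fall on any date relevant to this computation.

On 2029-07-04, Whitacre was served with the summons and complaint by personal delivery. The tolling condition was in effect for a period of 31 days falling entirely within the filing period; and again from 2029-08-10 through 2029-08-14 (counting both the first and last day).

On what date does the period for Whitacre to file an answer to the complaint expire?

October 10, 2029

2 months after 2029-07-04 is September 4, 2029.
Service was not by mail, so no mail extension applies.
Tolling adds 31 days: September 4, 2029 + 31 days = October 5, 2029.
From August 10, 2029 through August 14, 2029 inclusive is 5 days; tolling adds 5 days: October 5, 2029 + 5 days = October 10, 2029.
October 10, 2029 is a Wednesday and not a court holiday, so no extension applies.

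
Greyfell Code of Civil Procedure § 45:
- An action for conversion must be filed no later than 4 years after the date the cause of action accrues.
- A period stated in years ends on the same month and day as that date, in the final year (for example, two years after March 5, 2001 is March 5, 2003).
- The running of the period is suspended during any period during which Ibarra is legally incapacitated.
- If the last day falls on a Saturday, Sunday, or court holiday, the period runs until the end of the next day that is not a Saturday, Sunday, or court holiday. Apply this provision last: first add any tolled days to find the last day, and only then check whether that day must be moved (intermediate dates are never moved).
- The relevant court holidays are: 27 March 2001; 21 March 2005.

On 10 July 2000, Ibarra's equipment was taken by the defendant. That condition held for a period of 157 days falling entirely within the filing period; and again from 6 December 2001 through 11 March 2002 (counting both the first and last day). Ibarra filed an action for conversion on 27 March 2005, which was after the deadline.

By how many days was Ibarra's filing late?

4 years after 10 July 2000 is July 10, 2004.
Tolling adds 157 days: July 10, 2004 + 157 days = December 14, 2004.
From December 6, 2001 through March 11, 2002 inclusive is 96 days; tolling adds 96 days: December 14, 2004 + 96 days = March 20, 2005.
March 20, 2005 is Sunday; March 21, 2005 is a listed holiday. The next qualifying day is March 22, 2005.
The deadline is March 22, 2005; from March 22, 2005 to March 27, 2005 is 5 days.

5 days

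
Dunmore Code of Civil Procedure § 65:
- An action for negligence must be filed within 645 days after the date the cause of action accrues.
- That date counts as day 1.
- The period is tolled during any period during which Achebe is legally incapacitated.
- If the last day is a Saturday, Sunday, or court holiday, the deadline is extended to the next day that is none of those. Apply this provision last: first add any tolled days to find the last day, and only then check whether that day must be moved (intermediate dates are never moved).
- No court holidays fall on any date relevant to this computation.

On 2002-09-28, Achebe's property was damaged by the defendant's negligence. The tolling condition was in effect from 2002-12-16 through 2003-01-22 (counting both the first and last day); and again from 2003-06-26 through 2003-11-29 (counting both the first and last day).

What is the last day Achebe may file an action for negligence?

January 14, 2005

Counting 2002-09-28 as day 1, day 645 is July 3, 2004.
From December 16, 2002 through January 22, 2003 inclusive is 38 days; tolling adds 38 days: July 3, 2004 + 38 days = August 10, 2004.
From June 26, 2003 through November 29, 2003 inclusive is 157 days; tolling adds 157 days: August 10, 2004 + 157 days = January 14, 2005.
January 14, 2005 is a Friday and not a court holiday, so no extension applies.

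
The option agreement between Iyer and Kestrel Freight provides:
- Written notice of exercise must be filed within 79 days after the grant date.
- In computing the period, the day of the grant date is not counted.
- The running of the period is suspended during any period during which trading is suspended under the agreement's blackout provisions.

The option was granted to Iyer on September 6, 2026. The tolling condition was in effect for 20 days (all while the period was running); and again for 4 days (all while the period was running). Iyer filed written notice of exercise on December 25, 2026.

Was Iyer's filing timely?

79 days after September 6, 2026 is November 24, 2026.
Tolling adds 20 days: November 24, 2026 + 20 days = December 14, 2026.
Tolling adds 4 days: December 14, 2026 + 4 days = December 18, 2026.
The deadline is December 18, 2026; the filing on December 25, 2026 is after that date.

No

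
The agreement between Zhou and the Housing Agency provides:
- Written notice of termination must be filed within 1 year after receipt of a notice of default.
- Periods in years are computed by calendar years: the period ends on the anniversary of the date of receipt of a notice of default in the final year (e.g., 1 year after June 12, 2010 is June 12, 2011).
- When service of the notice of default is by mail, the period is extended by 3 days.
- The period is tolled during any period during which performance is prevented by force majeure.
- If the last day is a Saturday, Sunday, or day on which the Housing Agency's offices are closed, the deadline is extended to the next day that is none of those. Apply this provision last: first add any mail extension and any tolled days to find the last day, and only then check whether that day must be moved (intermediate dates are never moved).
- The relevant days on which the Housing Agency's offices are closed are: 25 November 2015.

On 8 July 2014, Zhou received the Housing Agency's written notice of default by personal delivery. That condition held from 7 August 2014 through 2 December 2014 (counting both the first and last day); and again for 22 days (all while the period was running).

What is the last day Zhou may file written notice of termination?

1 year after 8 July 2014 is July 8, 2015.
Service was not by mail, so no mail extension applies.
From August 7, 2014 through December 2, 2014 inclusive is 118 days; tolling adds 118 days: July 8, 2015 + 118 days = November 3, 2015.
Tolling adds 22 days: November 3, 2015 + 22 days = November 25, 2015.
November 25, 2015 is a listed holiday. The next qualifying day is November 26, 2015.

November 26, 2015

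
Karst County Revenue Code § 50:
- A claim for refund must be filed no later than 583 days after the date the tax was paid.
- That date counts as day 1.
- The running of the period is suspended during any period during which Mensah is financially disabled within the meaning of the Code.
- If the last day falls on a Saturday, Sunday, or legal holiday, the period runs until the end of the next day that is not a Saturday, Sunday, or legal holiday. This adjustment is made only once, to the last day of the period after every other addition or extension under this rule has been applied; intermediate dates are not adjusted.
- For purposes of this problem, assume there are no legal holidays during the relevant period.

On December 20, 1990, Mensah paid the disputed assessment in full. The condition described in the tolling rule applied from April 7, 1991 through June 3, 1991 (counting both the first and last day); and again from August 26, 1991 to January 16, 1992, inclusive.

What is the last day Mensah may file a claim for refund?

Counting December 20, 1990 as day 1, day 583 is July 24, 1992.
From April 7, 1991 through June 3, 1991 inclusive is 58 days; tolling adds 58 days: July 24, 1992 + 58 days = September 20, 1992.
From August 26, 1991 through January 16, 1992 inclusive is 144 days; tolling adds 144 days: September 20, 1992 + 144 days = February 11, 1993.
February 11, 1993 is a Thursday and not a legal holiday, so no extension applies.

February 11, 1993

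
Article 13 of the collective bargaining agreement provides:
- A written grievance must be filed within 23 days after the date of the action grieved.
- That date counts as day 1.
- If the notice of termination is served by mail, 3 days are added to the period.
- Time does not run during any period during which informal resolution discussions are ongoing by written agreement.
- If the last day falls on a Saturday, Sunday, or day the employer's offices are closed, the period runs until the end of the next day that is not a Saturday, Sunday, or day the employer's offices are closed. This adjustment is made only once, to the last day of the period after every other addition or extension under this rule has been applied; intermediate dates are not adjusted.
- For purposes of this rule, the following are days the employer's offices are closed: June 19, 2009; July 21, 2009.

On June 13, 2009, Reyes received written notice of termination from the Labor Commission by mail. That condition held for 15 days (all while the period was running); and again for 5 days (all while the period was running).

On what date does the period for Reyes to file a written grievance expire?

July 28, 2009

Counting June 13, 2009 as day 1, day 23 is July 5, 2009.
Service was by mail, adding 3 days: July 5, 2009 + 3 days = July 8, 2009.
Tolling adds 15 days: July 8, 2009 + 15 days = July 23, 2009.
Tolling adds 5 days: July 23, 2009 + 5 days = July 28, 2009.
July 28, 2009 is a Tuesday and not a day the employer's offices are closed, so no extension applies.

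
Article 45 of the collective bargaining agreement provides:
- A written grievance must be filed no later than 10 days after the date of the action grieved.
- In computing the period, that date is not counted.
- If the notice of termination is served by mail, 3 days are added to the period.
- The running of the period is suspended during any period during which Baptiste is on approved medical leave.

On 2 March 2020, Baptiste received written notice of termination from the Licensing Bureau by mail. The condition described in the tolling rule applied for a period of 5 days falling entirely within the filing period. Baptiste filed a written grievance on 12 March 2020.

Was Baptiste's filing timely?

10 days after 2 March 2020 is March 12, 2020.
Service was by mail, adding 3 days: March 12, 2020 + 3 days = March 15, 2020.
Tolling adds 5 days: March 15, 2020 + 5 days = March 20, 2020.
The deadline is March 20, 2020; the filing on March 12, 2020 is on or before that date.

Yes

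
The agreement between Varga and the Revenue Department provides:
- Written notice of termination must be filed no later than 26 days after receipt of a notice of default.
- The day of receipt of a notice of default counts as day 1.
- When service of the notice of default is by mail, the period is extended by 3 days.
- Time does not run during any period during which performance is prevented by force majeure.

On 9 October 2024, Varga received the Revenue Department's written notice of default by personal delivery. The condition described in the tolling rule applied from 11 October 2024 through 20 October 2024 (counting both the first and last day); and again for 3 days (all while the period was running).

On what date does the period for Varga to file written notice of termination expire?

November 16, 2024

Counting 9 October 2024 as day 1, day 26 is November 3, 2024.
Service was not by mail, so no mail extension applies.
From October 11, 2024 through October 20, 2024 inclusive is 10 days; tolling adds 10 days: November 3, 2024 + 10 days = November 13, 2024.
Tolling adds 3 days: November 13, 2024 + 3 days = November 16, 2024.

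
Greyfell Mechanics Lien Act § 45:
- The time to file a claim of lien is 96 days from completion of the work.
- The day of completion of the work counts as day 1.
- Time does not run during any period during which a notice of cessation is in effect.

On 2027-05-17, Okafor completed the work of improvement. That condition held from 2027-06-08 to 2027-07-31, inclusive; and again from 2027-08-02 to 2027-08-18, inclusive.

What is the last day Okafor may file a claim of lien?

October 30, 2027

Counting 2027-05-17 as day 1, day 96 is August 20, 2027.
From June 8, 2027 through July 31, 2027 inclusive is 54 days; tolling adds 54 days: August 20, 2027 + 54 days = October 13, 2027.
From August 2, 2027 through August 18, 2027 inclusive is 17 days; tolling adds 17 days: October 13, 2027 + 17 days = October 30, 2027.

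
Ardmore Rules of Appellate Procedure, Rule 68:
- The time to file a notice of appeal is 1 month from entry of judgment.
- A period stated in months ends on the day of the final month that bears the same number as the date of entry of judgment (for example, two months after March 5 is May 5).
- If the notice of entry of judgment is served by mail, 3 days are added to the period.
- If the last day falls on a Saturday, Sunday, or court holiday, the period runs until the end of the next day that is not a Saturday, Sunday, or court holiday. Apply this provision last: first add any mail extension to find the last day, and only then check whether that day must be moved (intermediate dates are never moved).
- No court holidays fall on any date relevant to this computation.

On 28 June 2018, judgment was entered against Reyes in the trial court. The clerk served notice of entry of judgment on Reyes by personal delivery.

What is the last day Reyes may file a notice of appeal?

July 30, 2018

1 month after 28 June 2018 is July 28, 2018.
Service was not by mail, so no mail extension applies.
July 28, 2018 is Saturday; July 29, 2018 is Sunday. The next qualifying day is July 30, 2018.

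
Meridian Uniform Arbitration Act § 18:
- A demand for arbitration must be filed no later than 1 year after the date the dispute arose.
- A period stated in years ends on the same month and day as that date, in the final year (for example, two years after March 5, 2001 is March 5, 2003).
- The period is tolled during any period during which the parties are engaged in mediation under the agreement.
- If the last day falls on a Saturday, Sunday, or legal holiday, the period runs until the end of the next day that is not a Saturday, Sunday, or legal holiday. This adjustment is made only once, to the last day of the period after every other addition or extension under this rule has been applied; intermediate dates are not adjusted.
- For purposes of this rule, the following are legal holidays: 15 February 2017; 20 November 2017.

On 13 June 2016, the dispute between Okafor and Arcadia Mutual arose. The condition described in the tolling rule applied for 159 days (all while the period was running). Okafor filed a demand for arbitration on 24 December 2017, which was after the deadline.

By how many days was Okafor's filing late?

1 year after 13 June 2016 is June 13, 2017.
Tolling adds 159 days: June 13, 2017 + 159 days = November 19, 2017.
November 19, 2017 is Sunday; November 20, 2017 is a listed holiday. The next qualifying day is November 21, 2017.
The deadline is November 21, 2017; from November 21, 2017 to December 24, 2017 is 33 days.

33 days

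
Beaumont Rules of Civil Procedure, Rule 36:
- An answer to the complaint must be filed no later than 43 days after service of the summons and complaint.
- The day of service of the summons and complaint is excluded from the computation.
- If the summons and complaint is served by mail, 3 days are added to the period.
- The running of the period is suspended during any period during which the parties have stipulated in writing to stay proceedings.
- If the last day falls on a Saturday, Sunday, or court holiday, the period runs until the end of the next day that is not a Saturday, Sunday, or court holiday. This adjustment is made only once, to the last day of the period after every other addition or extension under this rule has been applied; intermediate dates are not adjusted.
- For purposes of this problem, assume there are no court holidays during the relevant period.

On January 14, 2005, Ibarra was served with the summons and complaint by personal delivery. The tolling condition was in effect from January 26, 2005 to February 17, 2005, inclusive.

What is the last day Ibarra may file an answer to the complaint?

43 days after January 14, 2005 is February 26, 2005.
Service was not by mail, so no mail extension applies.
From January 26, 2005 through February 17, 2005 inclusive is 23 days; tolling adds 23 days: February 26, 2005 + 23 days = March 21, 2005.
March 21, 2005 is a Monday and not a court holiday, so no extension applies.

March 21, 2005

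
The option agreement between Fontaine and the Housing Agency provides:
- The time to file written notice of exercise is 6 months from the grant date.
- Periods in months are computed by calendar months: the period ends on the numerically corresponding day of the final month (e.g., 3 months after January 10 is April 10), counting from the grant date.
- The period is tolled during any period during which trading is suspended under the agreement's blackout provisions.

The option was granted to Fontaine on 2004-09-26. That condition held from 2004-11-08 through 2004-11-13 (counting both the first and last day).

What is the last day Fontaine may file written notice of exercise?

6 months after 2004-09-26 is March 26, 2005.
From November 8, 2004 through November 13, 2004 inclusive is 6 days; tolling adds 6 days: March 26, 2005 + 6 days = April 1, 2005.

April 1, 2005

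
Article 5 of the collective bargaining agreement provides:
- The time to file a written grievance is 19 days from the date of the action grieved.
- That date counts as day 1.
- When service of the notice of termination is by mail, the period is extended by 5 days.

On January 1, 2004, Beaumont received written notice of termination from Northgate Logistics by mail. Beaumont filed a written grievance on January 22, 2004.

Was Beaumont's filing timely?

Counting January 1, 2004 as day 1, day 19 is January 19, 2004.
Service was by mail, adding 5 days: January 19, 2004 + 5 days = January 24, 2004.
The deadline is January 24, 2004; the filing on January 22, 2004 is on or before that date.

Yes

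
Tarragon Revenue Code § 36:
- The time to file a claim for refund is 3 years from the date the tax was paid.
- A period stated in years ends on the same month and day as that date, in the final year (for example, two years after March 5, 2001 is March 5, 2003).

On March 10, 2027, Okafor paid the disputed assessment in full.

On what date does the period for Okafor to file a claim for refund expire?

3 years after March 10, 2027 is March 10, 2030.

March 10, 2030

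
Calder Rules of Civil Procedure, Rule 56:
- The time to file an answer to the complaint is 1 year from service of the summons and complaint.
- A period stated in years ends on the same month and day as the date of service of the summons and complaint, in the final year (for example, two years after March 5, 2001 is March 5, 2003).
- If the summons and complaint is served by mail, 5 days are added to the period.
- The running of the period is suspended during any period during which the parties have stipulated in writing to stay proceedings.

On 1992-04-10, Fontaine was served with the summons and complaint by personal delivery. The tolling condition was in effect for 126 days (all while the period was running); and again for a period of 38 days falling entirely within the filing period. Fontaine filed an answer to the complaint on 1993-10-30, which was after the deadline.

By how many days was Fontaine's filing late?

39 days

1 year after 1992-04-10 is April 10, 1993.
Service was not by mail, so no mail extension applies.
Tolling adds 126 days: April 10, 1993 + 126 days = August 14, 1993.
Tolling adds 38 days: August 14, 1993 + 38 days = September 21, 1993.
The deadline is September 21, 1993; from September 21, 1993 to October 30, 1993 is 39 days.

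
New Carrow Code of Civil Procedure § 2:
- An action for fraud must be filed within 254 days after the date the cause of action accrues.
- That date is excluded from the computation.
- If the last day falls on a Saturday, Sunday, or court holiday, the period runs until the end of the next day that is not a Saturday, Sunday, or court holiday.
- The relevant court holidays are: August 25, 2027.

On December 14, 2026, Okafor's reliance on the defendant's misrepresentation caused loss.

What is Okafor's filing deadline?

254 days after December 14, 2026 is August 25, 2027.
August 25, 2027 is a listed holiday. The next qualifying day is August 26, 2027.

August 26, 2027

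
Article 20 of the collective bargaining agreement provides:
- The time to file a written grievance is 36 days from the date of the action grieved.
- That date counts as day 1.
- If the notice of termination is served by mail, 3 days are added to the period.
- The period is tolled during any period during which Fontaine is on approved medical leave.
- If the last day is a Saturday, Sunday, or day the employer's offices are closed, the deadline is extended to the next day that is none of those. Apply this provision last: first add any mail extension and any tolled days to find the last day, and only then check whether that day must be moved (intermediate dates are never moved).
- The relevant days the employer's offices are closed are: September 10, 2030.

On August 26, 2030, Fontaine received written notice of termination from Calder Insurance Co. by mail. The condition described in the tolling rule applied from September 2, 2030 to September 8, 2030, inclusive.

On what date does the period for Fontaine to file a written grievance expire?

Counting August 26, 2030 as day 1, day 36 is September 30, 2030.
Service was by mail, adding 3 days: September 30, 2030 + 3 days = October 3, 2030.
From September 2, 2030 through September 8, 2030 inclusive is 7 days; tolling adds 7 days: October 3, 2030 + 7 days = October 10, 2030.
October 10, 2030 is a Thursday and not a day the employer's offices are closed, so no extension applies.

October 10, 2030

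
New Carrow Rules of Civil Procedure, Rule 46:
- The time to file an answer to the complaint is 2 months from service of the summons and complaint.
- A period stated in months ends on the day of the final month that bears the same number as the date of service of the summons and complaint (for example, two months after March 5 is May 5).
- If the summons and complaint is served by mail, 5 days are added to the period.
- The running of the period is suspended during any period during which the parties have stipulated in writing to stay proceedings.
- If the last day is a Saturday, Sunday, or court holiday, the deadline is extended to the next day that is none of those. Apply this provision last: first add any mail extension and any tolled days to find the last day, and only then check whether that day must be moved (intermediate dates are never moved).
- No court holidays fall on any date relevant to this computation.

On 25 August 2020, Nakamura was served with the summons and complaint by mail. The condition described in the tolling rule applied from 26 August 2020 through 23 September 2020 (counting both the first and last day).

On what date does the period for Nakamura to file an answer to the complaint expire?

2 months after 25 August 2020 is October 25, 2020.
Service was by mail, adding 5 days: October 25, 2020 + 5 days = October 30, 2020.
From August 26, 2020 through September 23, 2020 inclusive is 29 days; tolling adds 29 days: October 30, 2020 + 29 days = November 28, 2020.
November 28, 2020 is Saturday; November 29, 2020 is Sunday. The next qualifying day is November 30, 2020.

November 30, 2020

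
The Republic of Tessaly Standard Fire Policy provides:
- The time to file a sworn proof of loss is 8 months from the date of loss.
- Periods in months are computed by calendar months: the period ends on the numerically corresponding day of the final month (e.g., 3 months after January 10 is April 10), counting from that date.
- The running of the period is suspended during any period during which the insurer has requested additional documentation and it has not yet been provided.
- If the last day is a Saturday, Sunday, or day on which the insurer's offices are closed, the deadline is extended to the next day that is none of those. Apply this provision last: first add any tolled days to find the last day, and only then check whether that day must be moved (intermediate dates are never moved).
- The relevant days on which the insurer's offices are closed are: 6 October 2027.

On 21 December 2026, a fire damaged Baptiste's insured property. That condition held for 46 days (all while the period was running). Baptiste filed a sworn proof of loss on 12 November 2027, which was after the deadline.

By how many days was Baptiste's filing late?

36 days

8 months after 21 December 2026 is August 21, 2027.
Tolling adds 46 days: August 21, 2027 + 46 days = October 6, 2027.
October 6, 2027 is a listed holiday. The next qualifying day is October 7, 2027.
The deadline is October 7, 2027; from October 7, 2027 to November 12, 2027 is 36 days.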